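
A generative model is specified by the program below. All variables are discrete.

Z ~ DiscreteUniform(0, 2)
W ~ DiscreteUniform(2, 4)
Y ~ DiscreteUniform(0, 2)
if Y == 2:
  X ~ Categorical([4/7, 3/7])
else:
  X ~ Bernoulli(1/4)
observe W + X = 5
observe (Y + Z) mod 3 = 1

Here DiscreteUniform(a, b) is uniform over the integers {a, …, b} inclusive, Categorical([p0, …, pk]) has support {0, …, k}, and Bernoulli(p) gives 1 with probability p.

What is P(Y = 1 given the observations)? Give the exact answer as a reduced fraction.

Enumerate traces; 3 have nonzero weight after conditioning:
  (Z=0, W=4, Y=1, X=1) weight 1/108
  (Z=1, W=4, Y=0, X=1) weight 1/108
  (Z=2, W=4, Y=2, X=1) weight 1/63
Group by Y:
  weight(Y=0) = 1/108
  weight(Y=1) = 1/108
  weight(Y=2) = 1/63
Total weight = 1/108 + 1/108 + 1/63 = 13/378
P(Y=0 | obs) = 1/108 / 13/378 = 7/26
P(Y=1 | obs) = 1/108 / 13/378 = 7/26
P(Y=2 | obs) = 1/63 / 13/378 = 6/13

P(Y = 1 | obs) = 7/26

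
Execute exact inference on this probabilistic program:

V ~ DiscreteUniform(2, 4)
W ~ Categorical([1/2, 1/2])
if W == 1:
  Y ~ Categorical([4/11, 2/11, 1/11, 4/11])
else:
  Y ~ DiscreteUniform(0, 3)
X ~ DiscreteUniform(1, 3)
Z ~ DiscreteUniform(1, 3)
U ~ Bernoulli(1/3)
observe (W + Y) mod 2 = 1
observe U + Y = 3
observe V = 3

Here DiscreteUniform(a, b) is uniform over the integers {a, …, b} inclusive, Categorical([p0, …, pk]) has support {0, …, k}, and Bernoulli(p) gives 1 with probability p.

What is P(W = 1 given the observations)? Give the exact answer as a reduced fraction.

Enumerate traces; 18 have nonzero weight after conditioning:
  (V=3, W=0, Y=3, X=1, Z=1, U=0) weight 1/324
  (V=3, W=0, Y=3, X=1, Z=2, U=0) weight 1/324
  (V=3, W=0, Y=3, X=1, Z=3, U=0) weight 1/324
  (V=3, W=0, Y=3, X=2, Z=1, U=0) weight 1/324
  (V=3, W=0, Y=3, X=2, Z=2, U=0) weight 1/324
  (V=3, W=0, Y=3, X=2, Z=3, U=0) weight 1/324
  (V=3, W=0, Y=3, X=3, Z=1, U=0) weight 1/324
  (V=3, W=0, Y=3, X=3, Z=2, U=0) weight 1/324
  (V=3, W=1, Y=2, X=1, Z=1, U=1) weight 1/1782
  … 9 more
Group by W:
  weight(W=0) = 1/36
  weight(W=1) = 1/198
Total weight = 1/36 + 1/198 = 13/396
P(W=0 | obs) = 1/36 / 13/396 = 11/13
P(W=1 | obs) = 1/198 / 13/396 = 2/13

P(W = 1 | obs) = 2/13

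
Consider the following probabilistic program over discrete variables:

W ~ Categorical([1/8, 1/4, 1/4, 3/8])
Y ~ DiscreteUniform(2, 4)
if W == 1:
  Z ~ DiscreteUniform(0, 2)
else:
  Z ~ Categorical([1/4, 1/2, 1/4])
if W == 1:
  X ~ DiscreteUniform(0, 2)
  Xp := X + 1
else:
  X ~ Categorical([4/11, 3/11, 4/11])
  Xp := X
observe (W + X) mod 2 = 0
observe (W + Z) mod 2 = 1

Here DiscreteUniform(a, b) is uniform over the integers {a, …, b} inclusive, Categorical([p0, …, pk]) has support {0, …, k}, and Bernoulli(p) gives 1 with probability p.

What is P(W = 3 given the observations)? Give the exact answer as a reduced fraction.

Enumerate traces; 24 have nonzero weight after conditioning:
  (W=0, Y=2, Z=1, X=0) weight 1/132
  (W=0, Y=2, Z=1, X=2) weight 1/132
  (W=0, Y=3, Z=1, X=0) weight 1/132
  (W=0, Y=3, Z=1, X=2) weight 1/132
  (W=0, Y=4, Z=1, X=0) weight 1/132
  (W=0, Y=4, Z=1, X=2) weight 1/132
  (W=1, Y=2, Z=0, X=1) weight 1/108
  (W=1, Y=2, Z=2, X=1) weight 1/108
  (W=2, Y=2, Z=1, X=0) weight 1/66
  (W=3, Y=2, Z=0, X=1) weight 3/352
  … 14 more
Group by W:
  weight(W=0) = 1/22
  weight(W=1) = 1/18
  weight(W=2) = 1/11
  weight(W=3) = 9/176
Total weight = 1/22 + 1/18 + 1/11 + 9/176 = 35/144
P(W=0 | obs) = 1/22 / 35/144 = 72/385
P(W=1 | obs) = 1/18 / 35/144 = 8/35
P(W=2 | obs) = 1/11 / 35/144 = 144/385
P(W=3 | obs) = 9/176 / 35/144 = 81/385

P(W = 3 | obs) = 81/385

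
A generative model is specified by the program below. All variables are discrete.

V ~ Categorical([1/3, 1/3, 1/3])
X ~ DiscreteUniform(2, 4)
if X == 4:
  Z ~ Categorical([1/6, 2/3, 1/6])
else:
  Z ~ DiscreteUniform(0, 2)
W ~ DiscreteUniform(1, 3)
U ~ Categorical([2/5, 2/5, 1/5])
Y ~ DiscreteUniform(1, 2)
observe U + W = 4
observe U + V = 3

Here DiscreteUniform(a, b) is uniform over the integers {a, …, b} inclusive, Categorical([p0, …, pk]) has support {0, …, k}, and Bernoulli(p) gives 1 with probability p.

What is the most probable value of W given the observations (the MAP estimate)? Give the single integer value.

argmax_v P(W = v | obs) = 3

Enumerate traces; 36 have nonzero weight after conditioning:
  (V=1, X=2, Z=0, W=2, U=2, Y=1) weight 1/810
  (V=1, X=2, Z=0, W=2, U=2, Y=2) weight 1/810
  (V=1, X=2, Z=1, W=2, U=2, Y=1) weight 1/810
  (V=1, X=2, Z=1, W=2, U=2, Y=2) weight 1/810
  (V=1, X=2, Z=2, W=2, U=2, Y=1) weight 1/810
  (V=1, X=2, Z=2, W=2, U=2, Y=2) weight 1/810
  (V=1, X=3, Z=0, W=2, U=2, Y=1) weight 1/810
  (V=1, X=3, Z=0, W=2, U=2, Y=2) weight 1/810
  (V=2, X=2, Z=0, W=3, U=1, Y=1) weight 1/405
  … 27 more
Group by W:
  weight(W=2) = 1/45
  weight(W=3) = 2/45
Total weight = 1/45 + 2/45 = 1/15
P(W=2 | obs) = 1/45 / 1/15 = 1/3
P(W=3 | obs) = 2/45 / 1/15 = 2/3
argmax = 3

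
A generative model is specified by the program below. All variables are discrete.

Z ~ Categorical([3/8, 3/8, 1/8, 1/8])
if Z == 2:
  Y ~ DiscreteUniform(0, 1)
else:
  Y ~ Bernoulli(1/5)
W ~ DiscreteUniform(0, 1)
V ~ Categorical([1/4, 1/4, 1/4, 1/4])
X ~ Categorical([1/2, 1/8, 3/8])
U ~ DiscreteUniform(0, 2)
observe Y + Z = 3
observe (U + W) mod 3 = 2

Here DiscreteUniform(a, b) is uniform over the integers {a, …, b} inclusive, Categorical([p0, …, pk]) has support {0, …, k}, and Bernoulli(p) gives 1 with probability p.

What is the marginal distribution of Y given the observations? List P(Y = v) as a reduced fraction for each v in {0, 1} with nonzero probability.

Enumerate traces; 48 have nonzero weight after conditioning:
  (Z=2, Y=1, W=0, V=0, X=0, U=2) weight 1/768
  (Z=2, Y=1, W=0, V=0, X=1, U=2) weight 1/3072
  (Z=2, Y=1, W=0, V=0, X=2, U=2) weight 1/1024
  (Z=2, Y=1, W=0, V=1, X=0, U=2) weight 1/768
  (Z=2, Y=1, W=0, V=1, X=1, U=2) weight 1/3072
  (Z=2, Y=1, W=0, V=1, X=2, U=2) weight 1/1024
  (Z=2, Y=1, W=0, V=2, X=0, U=2) weight 1/768
  (Z=2, Y=1, W=0, V=2, X=1, U=2) weight 1/3072
  (Z=3, Y=0, W=0, V=0, X=0, U=2) weight 1/480
  … 39 more
Group by Y:
  weight(Y=0) = 1/30
  weight(Y=1) = 1/48
Total weight = 1/30 + 1/48 = 13/240
P(Y=0 | obs) = 1/30 / 13/240 = 8/13
P(Y=1 | obs) = 1/48 / 13/240 = 5/13

P(Y=0) = 8/13, P(Y=1) = 5/13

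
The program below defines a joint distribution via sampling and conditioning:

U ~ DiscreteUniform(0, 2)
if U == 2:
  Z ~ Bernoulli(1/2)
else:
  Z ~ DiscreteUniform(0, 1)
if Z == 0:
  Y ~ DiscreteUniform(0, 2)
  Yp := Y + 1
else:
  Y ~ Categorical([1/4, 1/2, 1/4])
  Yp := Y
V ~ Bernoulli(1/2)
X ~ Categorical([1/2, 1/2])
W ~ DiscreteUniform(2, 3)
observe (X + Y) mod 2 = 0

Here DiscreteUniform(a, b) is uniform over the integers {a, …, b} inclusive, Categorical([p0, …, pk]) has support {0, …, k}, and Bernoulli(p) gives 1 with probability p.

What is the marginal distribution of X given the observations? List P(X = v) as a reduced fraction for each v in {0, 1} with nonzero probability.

P(X=0) = 7/12, P(X=1) = 5/12

Enumerate traces; 72 have nonzero weight after conditioning:
  (U=0, Z=0, Y=0, V=0, X=0, W=2) weight 1/144
  (U=0, Z=0, Y=0, V=0, X=0, W=3) weight 1/144
  (U=0, Z=0, Y=0, V=1, X=0, W=2) weight 1/144
  (U=0, Z=0, Y=0, V=1, X=0, W=3) weight 1/144
  (U=0, Z=0, Y=1, V=0, X=1, W=2) weight 1/144
  (U=0, Z=0, Y=1, V=0, X=1, W=3) weight 1/144
  (U=0, Z=0, Y=1, V=1, X=1, W=2) weight 1/144
  (U=0, Z=0, Y=1, V=1, X=1, W=3) weight 1/144
  … 64 more
Group by X:
  weight(X=0) = 7/24
  weight(X=1) = 5/24
Total weight = 7/24 + 5/24 = 1/2
P(X=0 | obs) = 7/24 / 1/2 = 7/12
P(X=1 | obs) = 5/24 / 1/2 = 5/12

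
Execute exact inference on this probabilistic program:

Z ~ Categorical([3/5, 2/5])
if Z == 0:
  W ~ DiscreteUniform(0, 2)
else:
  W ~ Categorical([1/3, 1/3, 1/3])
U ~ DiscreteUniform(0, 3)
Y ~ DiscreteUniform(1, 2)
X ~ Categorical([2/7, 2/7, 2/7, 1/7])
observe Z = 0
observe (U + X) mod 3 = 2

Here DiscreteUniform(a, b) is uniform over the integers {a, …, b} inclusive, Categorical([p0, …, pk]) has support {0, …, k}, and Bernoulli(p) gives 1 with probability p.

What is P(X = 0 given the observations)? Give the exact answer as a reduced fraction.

P(X = 0 | obs) = 2/9

Enumerate traces; 30 have nonzero weight after conditioning:
  (Z=0, W=0, U=0, Y=1, X=2) weight 1/140
  (Z=0, W=0, U=0, Y=2, X=2) weight 1/140
  (Z=0, W=0, U=1, Y=1, X=1) weight 1/140
  (Z=0, W=0, U=1, Y=2, X=1) weight 1/140
  (Z=0, W=0, U=2, Y=1, X=0) weight 1/140
  (Z=0, W=0, U=2, Y=1, X=3) weight 1/280
  (Z=0, W=0, U=2, Y=2, X=0) weight 1/140
  (Z=0, W=0, U=2, Y=2, X=3) weight 1/280
  … 22 more
Group by X:
  weight(X=0) = 3/70
  weight(X=1) = 3/70
  weight(X=2) = 3/35
  weight(X=3) = 3/140
Total weight = 3/70 + 3/70 + 3/35 + 3/140 = 27/140
P(X=0 | obs) = 3/70 / 27/140 = 2/9
P(X=1 | obs) = 3/70 / 27/140 = 2/9
P(X=2 | obs) = 3/35 / 27/140 = 4/9
P(X=3 | obs) = 3/140 / 27/140 = 1/9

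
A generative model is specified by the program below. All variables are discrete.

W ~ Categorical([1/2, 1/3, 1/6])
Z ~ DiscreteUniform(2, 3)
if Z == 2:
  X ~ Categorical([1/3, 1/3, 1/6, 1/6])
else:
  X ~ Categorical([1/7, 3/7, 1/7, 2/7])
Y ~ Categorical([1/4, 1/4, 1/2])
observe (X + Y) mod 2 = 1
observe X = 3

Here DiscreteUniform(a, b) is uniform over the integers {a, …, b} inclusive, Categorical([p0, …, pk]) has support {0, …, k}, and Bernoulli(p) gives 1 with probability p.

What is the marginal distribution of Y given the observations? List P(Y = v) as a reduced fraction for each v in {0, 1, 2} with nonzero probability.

Enumerate traces; 12 have nonzero weight after conditioning:
  (W=0, Z=2, X=3, Y=0) weight 1/96
  (W=0, Z=2, X=3, Y=2) weight 1/48
  (W=0, Z=3, X=3, Y=0) weight 1/56
  (W=0, Z=3, X=3, Y=2) weight 1/28
  (W=1, Z=2, X=3, Y=0) weight 1/144
  (W=1, Z=2, X=3, Y=2) weight 1/72
  (W=1, Z=3, X=3, Y=0) weight 1/84
  (W=1, Z=3, X=3, Y=2) weight 1/42
  … 4 more
Group by Y:
  weight(Y=0) = 19/336
  weight(Y=2) = 19/168
Total weight = 19/336 + 19/168 = 19/112
P(Y=0 | obs) = 19/336 / 19/112 = 1/3
P(Y=2 | obs) = 19/168 / 19/112 = 2/3

P(Y=0) = 1/3, P(Y=2) = 2/3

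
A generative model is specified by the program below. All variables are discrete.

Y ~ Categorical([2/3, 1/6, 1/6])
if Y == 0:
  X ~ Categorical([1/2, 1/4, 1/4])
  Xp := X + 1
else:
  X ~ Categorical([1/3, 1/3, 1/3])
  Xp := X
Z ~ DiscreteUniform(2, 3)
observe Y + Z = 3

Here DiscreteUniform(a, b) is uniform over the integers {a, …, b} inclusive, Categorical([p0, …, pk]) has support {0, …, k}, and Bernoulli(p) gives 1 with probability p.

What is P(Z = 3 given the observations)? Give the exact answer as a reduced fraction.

P(Z = 3 | obs) = 4/5

Enumerate traces; 6 have nonzero weight after conditioning:
  (Y=0, X=0, Z=3) weight 1/6
  (Y=0, X=1, Z=3) weight 1/12
  (Y=0, X=2, Z=3) weight 1/12
  (Y=1, X=0, Z=2) weight 1/36
  (Y=1, X=1, Z=2) weight 1/36
  (Y=1, X=2, Z=2) weight 1/36
Group by Z:
  weight(Z=2) = 1/12
  weight(Z=3) = 1/3
Total weight = 1/12 + 1/3 = 5/12
P(Z=2 | obs) = 1/12 / 5/12 = 1/5
P(Z=3 | obs) = 1/3 / 5/12 = 4/5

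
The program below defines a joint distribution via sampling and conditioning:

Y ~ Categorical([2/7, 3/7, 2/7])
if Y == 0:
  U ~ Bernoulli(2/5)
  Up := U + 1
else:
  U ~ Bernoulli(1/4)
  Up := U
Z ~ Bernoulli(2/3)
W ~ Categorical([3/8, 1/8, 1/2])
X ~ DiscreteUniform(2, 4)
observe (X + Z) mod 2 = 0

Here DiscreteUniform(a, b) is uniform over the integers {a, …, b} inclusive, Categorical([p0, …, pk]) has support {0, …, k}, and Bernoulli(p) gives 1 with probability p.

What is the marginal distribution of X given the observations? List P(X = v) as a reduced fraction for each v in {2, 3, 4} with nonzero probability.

P(X=2) = 1/4, P(X=3) = 1/2, P(X=4) = 1/4

Enumerate traces; 54 have nonzero weight after conditioning:
  (Y=0, U=0, Z=0, W=0, X=2) weight 1/140
  (Y=0, U=0, Z=0, W=0, X=4) weight 1/140
  (Y=0, U=0, Z=0, W=1, X=2) weight 1/420
  (Y=0, U=0, Z=0, W=1, X=4) weight 1/420
  (Y=0, U=0, Z=0, W=2, X=2) weight 1/105
  (Y=0, U=0, Z=0, W=2, X=4) weight 1/105
  (Y=0, U=0, Z=1, W=0, X=3) weight 1/70
  (Y=0, U=0, Z=1, W=1, X=3) weight 1/210
  … 46 more
Group by X:
  weight(X=2) = 1/9
  weight(X=3) = 2/9
  weight(X=4) = 1/9
Total weight = 1/9 + 2/9 + 1/9 = 4/9
P(X=2 | obs) = 1/9 / 4/9 = 1/4
P(X=3 | obs) = 2/9 / 4/9 = 1/2
P(X=4 | obs) = 1/9 / 4/9 = 1/4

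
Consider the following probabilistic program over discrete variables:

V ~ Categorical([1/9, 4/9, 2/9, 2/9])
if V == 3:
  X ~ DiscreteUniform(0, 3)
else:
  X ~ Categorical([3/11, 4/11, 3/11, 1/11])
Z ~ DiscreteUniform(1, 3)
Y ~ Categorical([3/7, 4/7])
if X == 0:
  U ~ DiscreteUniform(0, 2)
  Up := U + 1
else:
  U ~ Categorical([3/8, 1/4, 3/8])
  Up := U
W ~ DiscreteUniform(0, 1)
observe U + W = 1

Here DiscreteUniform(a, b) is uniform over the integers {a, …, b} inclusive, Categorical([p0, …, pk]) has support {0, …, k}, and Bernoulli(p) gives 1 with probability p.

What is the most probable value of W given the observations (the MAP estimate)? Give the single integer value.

Enumerate traces; 192 have nonzero weight after conditioning:
  (V=0, X=0, Z=1, Y=0, U=0, W=1) weight 1/1386
  (V=0, X=0, Z=1, Y=0, U=1, W=0) weight 1/1386
  (V=0, X=0, Z=1, Y=1, U=0, W=1) weight 2/2079
  (V=0, X=0, Z=1, Y=1, U=1, W=0) weight 2/2079
  (V=0, X=0, Z=2, Y=0, U=0, W=1) weight 1/1386
  (V=0, X=0, Z=2, Y=0, U=1, W=0) weight 1/1386
  (V=0, X=0, Z=2, Y=1, U=0, W=1) weight 2/2079
  (V=0, X=0, Z=2, Y=1, U=1, W=0) weight 2/2079
  … 184 more
Group by W:
  weight(W=0) = 647/4752
  weight(W=1) = 1729/9504
Total weight = 647/4752 + 1729/9504 = 3023/9504
P(W=0 | obs) = 647/4752 / 3023/9504 = 1294/3023
P(W=1 | obs) = 1729/9504 / 3023/9504 = 1729/3023
argmax = 1

argmax_v P(W = v | obs) = 1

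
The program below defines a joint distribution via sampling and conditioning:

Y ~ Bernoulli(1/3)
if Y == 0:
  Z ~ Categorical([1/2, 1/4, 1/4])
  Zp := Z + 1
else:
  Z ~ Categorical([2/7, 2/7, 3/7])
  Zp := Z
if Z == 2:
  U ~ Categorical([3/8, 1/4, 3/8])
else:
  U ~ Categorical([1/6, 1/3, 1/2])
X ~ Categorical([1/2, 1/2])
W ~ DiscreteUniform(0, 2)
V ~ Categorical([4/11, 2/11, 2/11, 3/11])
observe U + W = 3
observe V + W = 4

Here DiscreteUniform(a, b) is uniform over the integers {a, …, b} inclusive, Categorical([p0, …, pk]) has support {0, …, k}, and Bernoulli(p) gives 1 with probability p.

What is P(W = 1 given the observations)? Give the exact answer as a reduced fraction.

Enumerate traces; 24 have nonzero weight after conditioning:
  (Y=0, Z=0, U=1, X=0, W=2, V=2) weight 1/297
  (Y=0, Z=0, U=1, X=1, W=2, V=2) weight 1/297
  (Y=0, Z=0, U=2, X=0, W=1, V=3) weight 1/132
  (Y=0, Z=0, U=2, X=1, W=1, V=3) weight 1/132
  (Y=0, Z=1, U=1, X=0, W=2, V=2) weight 1/594
  (Y=0, Z=1, U=1, X=1, W=2, V=2) weight 1/594
  (Y=0, Z=1, U=2, X=0, W=1, V=3) weight 1/264
  (Y=0, Z=1, U=2, X=1, W=1, V=3) weight 1/264
  … 16 more
Group by W:
  weight(W=1) = 155/3696
  weight(W=2) = 155/8316
Total weight = 155/3696 + 155/8316 = 2015/33264
P(W=1 | obs) = 155/3696 / 2015/33264 = 9/13
P(W=2 | obs) = 155/8316 / 2015/33264 = 4/13

P(W = 1 | obs) = 9/13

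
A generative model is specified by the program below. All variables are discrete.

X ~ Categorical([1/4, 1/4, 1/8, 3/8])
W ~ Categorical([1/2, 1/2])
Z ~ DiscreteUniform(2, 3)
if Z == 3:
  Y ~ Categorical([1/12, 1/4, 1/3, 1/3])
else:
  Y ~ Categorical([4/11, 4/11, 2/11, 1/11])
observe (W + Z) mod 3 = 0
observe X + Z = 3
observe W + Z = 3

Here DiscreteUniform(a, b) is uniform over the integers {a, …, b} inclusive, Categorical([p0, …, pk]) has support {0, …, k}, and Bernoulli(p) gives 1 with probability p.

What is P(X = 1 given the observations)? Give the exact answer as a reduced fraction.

Enumerate traces; 8 have nonzero weight after conditioning:
  (X=0, W=0, Z=3, Y=0) weight 1/192
  (X=0, W=0, Z=3, Y=1) weight 1/64
  (X=0, W=0, Z=3, Y=2) weight 1/48
  (X=0, W=0, Z=3, Y=3) weight 1/48
  (X=1, W=1, Z=2, Y=0) weight 1/44
  (X=1, W=1, Z=2, Y=1) weight 1/44
  (X=1, W=1, Z=2, Y=2) weight 1/88
  (X=1, W=1, Z=2, Y=3) weight 1/176
Group by X:
  weight(X=0) = 1/16
  weight(X=1) = 1/16
Total weight = 1/16 + 1/16 = 1/8
P(X=0 | obs) = 1/16 / 1/8 = 1/2
P(X=1 | obs) = 1/16 / 1/8 = 1/2

P(X = 1 | obs) = 1/2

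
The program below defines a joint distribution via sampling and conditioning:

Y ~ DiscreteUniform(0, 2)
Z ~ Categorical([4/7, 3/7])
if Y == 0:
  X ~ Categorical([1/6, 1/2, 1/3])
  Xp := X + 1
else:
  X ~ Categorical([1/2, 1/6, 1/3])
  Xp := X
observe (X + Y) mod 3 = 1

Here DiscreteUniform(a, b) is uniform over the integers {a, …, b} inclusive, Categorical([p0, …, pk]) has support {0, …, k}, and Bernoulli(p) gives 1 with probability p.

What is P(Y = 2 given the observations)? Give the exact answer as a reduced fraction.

P(Y = 2 | obs) = 1/4

Enumerate traces; 6 have nonzero weight after conditioning:
  (Y=0, Z=0, X=1) weight 2/21
  (Y=0, Z=1, X=1) weight 1/14
  (Y=1, Z=0, X=0) weight 2/21
  (Y=1, Z=1, X=0) weight 1/14
  (Y=2, Z=0, X=2) weight 4/63
  (Y=2, Z=1, X=2) weight 1/21
Group by Y:
  weight(Y=0) = 1/6
  weight(Y=1) = 1/6
  weight(Y=2) = 1/9
Total weight = 1/6 + 1/6 + 1/9 = 4/9
P(Y=0 | obs) = 1/6 / 4/9 = 3/8
P(Y=1 | obs) = 1/6 / 4/9 = 3/8
P(Y=2 | obs) = 1/9 / 4/9 = 1/4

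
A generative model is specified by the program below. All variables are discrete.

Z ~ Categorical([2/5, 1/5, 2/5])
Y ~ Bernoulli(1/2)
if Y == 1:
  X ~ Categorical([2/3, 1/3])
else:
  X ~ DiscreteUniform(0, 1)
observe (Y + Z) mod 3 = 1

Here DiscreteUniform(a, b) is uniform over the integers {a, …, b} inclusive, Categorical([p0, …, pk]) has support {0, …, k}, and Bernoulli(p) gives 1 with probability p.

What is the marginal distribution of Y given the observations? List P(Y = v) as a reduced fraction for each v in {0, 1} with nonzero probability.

Enumerate traces; 4 have nonzero weight after conditioning:
  (Z=0, Y=1, X=0) weight 2/15
  (Z=0, Y=1, X=1) weight 1/15
  (Z=1, Y=0, X=0) weight 1/20
  (Z=1, Y=0, X=1) weight 1/20
Group by Y:
  weight(Y=0) = 1/10
  weight(Y=1) = 1/5
Total weight = 1/10 + 1/5 = 3/10
P(Y=0 | obs) = 1/10 / 3/10 = 1/3
P(Y=1 | obs) = 1/5 / 3/10 = 2/3

P(Y=0) = 1/3, P(Y=1) = 2/3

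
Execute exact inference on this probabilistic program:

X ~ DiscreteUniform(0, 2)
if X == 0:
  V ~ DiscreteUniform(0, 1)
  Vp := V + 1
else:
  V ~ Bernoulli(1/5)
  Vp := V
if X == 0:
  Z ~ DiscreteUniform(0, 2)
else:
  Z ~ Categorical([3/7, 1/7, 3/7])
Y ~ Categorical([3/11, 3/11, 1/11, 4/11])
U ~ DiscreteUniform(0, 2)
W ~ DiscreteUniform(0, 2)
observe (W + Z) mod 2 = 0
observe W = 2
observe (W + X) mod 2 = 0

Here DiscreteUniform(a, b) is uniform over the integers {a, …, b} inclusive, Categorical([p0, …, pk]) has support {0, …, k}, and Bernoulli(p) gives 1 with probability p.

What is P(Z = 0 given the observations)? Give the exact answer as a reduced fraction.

P(Z = 0 | obs) = 1/2

Enumerate traces; 96 have nonzero weight after conditioning:
  (X=0, V=0, Z=0, Y=0, U=0, W=2) weight 1/594
  (X=0, V=0, Z=0, Y=0, U=1, W=2) weight 1/594
  (X=0, V=0, Z=0, Y=0, U=2, W=2) weight 1/594
  (X=0, V=0, Z=0, Y=1, U=0, W=2) weight 1/594
  (X=0, V=0, Z=0, Y=1, U=1, W=2) weight 1/594
  (X=0, V=0, Z=0, Y=1, U=2, W=2) weight 1/594
  (X=0, V=0, Z=0, Y=2, U=0, W=2) weight 1/1782
  (X=0, V=0, Z=0, Y=2, U=1, W=2) weight 1/1782
  (X=0, V=0, Z=2, Y=0, U=0, W=2) weight 1/594
  … 87 more
Group by Z:
  weight(Z=0) = 16/189
  weight(Z=2) = 16/189
Total weight = 16/189 + 16/189 = 32/189
P(Z=0 | obs) = 16/189 / 32/189 = 1/2
P(Z=2 | obs) = 16/189 / 32/189 = 1/2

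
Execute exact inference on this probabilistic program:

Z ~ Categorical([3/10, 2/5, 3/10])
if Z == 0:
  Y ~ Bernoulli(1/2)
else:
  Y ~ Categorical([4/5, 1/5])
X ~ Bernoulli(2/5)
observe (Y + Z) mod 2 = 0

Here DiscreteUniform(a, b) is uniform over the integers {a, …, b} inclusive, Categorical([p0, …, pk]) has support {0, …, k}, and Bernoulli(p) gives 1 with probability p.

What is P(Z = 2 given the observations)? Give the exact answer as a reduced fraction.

Enumerate traces; 6 have nonzero weight after conditioning:
  (Z=0, Y=0, X=0) weight 9/100
  (Z=0, Y=0, X=1) weight 3/50
  (Z=1, Y=1, X=0) weight 6/125
  (Z=1, Y=1, X=1) weight 4/125
  (Z=2, Y=0, X=0) weight 18/125
  (Z=2, Y=0, X=1) weight 12/125
Group by Z:
  weight(Z=0) = 3/20
  weight(Z=1) = 2/25
  weight(Z=2) = 6/25
Total weight = 3/20 + 2/25 + 6/25 = 47/100
P(Z=0 | obs) = 3/20 / 47/100 = 15/47
P(Z=1 | obs) = 2/25 / 47/100 = 8/47
P(Z=2 | obs) = 6/25 / 47/100 = 24/47

P(Z = 2 | obs) = 24/47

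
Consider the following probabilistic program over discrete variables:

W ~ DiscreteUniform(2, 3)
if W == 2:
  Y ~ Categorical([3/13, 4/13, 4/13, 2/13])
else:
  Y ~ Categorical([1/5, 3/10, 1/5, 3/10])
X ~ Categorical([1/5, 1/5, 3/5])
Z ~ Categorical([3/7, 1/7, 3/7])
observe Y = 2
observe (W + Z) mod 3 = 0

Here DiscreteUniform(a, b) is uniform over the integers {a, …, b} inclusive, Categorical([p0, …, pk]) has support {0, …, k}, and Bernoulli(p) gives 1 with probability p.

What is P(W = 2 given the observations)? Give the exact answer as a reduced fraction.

Enumerate traces; 6 have nonzero weight after conditioning:
  (W=2, Y=2, X=0, Z=1) weight 2/455
  (W=2, Y=2, X=1, Z=1) weight 2/455
  (W=2, Y=2, X=2, Z=1) weight 6/455
  (W=3, Y=2, X=0, Z=0) weight 3/350
  (W=3, Y=2, X=1, Z=0) weight 3/350
  (W=3, Y=2, X=2, Z=0) weight 9/350
Group by W:
  weight(W=2) = 2/91
  weight(W=3) = 3/70
Total weight = 2/91 + 3/70 = 59/910
P(W=2 | obs) = 2/91 / 59/910 = 20/59
P(W=3 | obs) = 3/70 / 59/910 = 39/59

P(W = 2 | obs) = 20/59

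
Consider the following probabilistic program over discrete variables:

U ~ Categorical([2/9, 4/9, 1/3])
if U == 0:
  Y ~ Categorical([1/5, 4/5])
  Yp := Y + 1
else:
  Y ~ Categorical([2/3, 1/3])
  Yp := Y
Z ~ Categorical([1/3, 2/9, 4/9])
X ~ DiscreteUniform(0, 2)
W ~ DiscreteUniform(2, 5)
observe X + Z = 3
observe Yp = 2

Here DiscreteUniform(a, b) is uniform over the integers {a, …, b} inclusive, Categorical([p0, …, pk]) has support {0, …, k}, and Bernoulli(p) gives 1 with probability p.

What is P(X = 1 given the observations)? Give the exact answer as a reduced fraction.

Enumerate traces; 8 have nonzero weight after conditioning:
  (U=0, Y=1, Z=1, X=2, W=2) weight 4/1215
  (U=0, Y=1, Z=1, X=2, W=3) weight 4/1215
  (U=0, Y=1, Z=1, X=2, W=4) weight 4/1215
  (U=0, Y=1, Z=1, X=2, W=5) weight 4/1215
  (U=0, Y=1, Z=2, X=1, W=2) weight 8/1215
  (U=0, Y=1, Z=2, X=1, W=3) weight 8/1215
  (U=0, Y=1, Z=2, X=1, W=4) weight 8/1215
  (U=0, Y=1, Z=2, X=1, W=5) weight 8/1215
Group by X:
  weight(X=1) = 32/1215
  weight(X=2) = 16/1215
Total weight = 32/1215 + 16/1215 = 16/405
P(X=1 | obs) = 32/1215 / 16/405 = 2/3
P(X=2 | obs) = 16/1215 / 16/405 = 1/3

P(X = 1 | obs) = 2/3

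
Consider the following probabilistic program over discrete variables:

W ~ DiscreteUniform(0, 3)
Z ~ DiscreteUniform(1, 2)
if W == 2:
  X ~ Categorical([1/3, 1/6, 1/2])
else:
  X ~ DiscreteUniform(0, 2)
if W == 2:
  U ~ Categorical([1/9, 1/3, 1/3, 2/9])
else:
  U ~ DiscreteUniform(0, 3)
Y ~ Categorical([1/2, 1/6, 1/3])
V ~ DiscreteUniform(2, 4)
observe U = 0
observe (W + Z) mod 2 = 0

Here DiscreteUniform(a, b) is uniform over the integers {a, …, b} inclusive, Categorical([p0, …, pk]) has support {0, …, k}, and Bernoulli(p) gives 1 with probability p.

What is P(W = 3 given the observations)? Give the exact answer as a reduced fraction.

Enumerate traces; 108 have nonzero weight after conditioning:
  (W=0, Z=2, X=0, U=0, Y=0, V=2) weight 1/576
  (W=0, Z=2, X=0, U=0, Y=0, V=3) weight 1/576
  (W=0, Z=2, X=0, U=0, Y=0, V=4) weight 1/576
  (W=0, Z=2, X=0, U=0, Y=1, V=2) weight 1/1728
  (W=0, Z=2, X=0, U=0, Y=1, V=3) weight 1/1728
  (W=0, Z=2, X=0, U=0, Y=1, V=4) weight 1/1728
  (W=0, Z=2, X=0, U=0, Y=2, V=2) weight 1/864
  (W=0, Z=2, X=0, U=0, Y=2, V=3) weight 1/864
  (W=1, Z=1, X=0, U=0, Y=0, V=2) weight 1/576
  (W=2, Z=2, X=0, U=0, Y=0, V=2) weight 1/1296
  … 98 more
Group by W:
  weight(W=0) = 1/32
  weight(W=1) = 1/32
  weight(W=2) = 1/72
  weight(W=3) = 1/32
Total weight = 1/32 + 1/32 + 1/72 + 1/32 = 31/288
P(W=0 | obs) = 1/32 / 31/288 = 9/31
P(W=1 | obs) = 1/32 / 31/288 = 9/31
P(W=2 | obs) = 1/72 / 31/288 = 4/31
P(W=3 | obs) = 1/32 / 31/288 = 9/31

P(W = 3 | obs) = 9/31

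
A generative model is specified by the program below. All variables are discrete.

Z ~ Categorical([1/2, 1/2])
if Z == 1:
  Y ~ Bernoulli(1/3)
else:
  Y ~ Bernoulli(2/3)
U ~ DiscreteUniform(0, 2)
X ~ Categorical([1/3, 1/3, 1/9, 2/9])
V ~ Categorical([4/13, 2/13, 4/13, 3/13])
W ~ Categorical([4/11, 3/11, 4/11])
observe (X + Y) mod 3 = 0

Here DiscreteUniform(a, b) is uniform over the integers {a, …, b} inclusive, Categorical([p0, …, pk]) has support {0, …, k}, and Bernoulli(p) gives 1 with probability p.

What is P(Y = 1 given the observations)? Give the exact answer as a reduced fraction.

P(Y = 1 | obs) = 1/6

Enumerate traces; 216 have nonzero weight after conditioning:
  (Z=0, Y=0, U=0, X=0, V=0, W=0) weight 8/3861
  (Z=0, Y=0, U=0, X=0, V=0, W=1) weight 2/1287
  (Z=0, Y=0, U=0, X=0, V=0, W=2) weight 8/3861
  (Z=0, Y=0, U=0, X=0, V=1, W=0) weight 4/3861
  (Z=0, Y=0, U=0, X=0, V=1, W=1) weight 1/1287
  (Z=0, Y=0, U=0, X=0, V=1, W=2) weight 4/3861
  (Z=0, Y=0, U=0, X=0, V=2, W=0) weight 8/3861
  (Z=0, Y=0, U=0, X=0, V=2, W=1) weight 2/1287
  (Z=0, Y=1, U=0, X=2, V=0, W=0) weight 16/11583
  … 207 more
Group by Y:
  weight(Y=0) = 5/18
  weight(Y=1) = 1/18
Total weight = 5/18 + 1/18 = 1/3
P(Y=0 | obs) = 5/18 / 1/3 = 5/6
P(Y=1 | obs) = 1/18 / 1/3 = 1/6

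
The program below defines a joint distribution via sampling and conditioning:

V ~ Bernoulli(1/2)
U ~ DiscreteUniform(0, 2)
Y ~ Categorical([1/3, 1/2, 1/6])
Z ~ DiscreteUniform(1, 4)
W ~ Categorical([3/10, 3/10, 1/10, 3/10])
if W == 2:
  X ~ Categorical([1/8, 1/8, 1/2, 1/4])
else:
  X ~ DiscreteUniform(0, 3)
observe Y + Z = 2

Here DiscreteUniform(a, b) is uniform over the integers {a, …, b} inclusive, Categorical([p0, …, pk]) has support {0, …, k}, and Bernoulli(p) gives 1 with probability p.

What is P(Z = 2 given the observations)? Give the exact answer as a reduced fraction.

P(Z = 2 | obs) = 2/5

Enumerate traces; 192 have nonzero weight after conditioning:
  (V=0, U=0, Y=0, Z=2, W=0, X=0) weight 1/960
  (V=0, U=0, Y=0, Z=2, W=0, X=1) weight 1/960
  (V=0, U=0, Y=0, Z=2, W=0, X=2) weight 1/960
  (V=0, U=0, Y=0, Z=2, W=0, X=3) weight 1/960
  (V=0, U=0, Y=0, Z=2, W=1, X=0) weight 1/960
  (V=0, U=0, Y=0, Z=2, W=1, X=1) weight 1/960
  (V=0, U=0, Y=0, Z=2, W=1, X=2) weight 1/960
  (V=0, U=0, Y=0, Z=2, W=1, X=3) weight 1/960
  (V=0, U=0, Y=1, Z=1, W=0, X=0) weight 1/640
  … 183 more
Group by Z:
  weight(Z=1) = 1/8
  weight(Z=2) = 1/12
Total weight = 1/8 + 1/12 = 5/24
P(Z=1 | obs) = 1/8 / 5/24 = 3/5
P(Z=2 | obs) = 1/12 / 5/24 = 2/5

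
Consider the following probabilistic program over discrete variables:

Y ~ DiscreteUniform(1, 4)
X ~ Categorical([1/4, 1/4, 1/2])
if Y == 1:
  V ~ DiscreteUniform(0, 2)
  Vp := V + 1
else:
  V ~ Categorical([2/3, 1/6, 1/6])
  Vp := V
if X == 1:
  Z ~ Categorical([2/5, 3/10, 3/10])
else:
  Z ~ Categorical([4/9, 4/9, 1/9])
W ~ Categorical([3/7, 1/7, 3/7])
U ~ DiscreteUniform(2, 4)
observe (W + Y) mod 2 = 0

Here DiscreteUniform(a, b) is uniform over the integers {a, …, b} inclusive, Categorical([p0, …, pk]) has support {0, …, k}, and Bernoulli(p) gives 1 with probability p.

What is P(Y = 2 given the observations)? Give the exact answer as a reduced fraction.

P(Y = 2 | obs) = 3/7

Enumerate traces; 486 have nonzero weight after conditioning:
  (Y=1, X=0, V=0, Z=0, W=1, U=2) weight 1/2268
  (Y=1, X=0, V=0, Z=0, W=1, U=3) weight 1/2268
  (Y=1, X=0, V=0, Z=0, W=1, U=4) weight 1/2268
  (Y=1, X=0, V=0, Z=1, W=1, U=2) weight 1/2268
  (Y=1, X=0, V=0, Z=1, W=1, U=3) weight 1/2268
  (Y=1, X=0, V=0, Z=1, W=1, U=4) weight 1/2268
  (Y=1, X=0, V=0, Z=2, W=1, U=2) weight 1/9072
  (Y=1, X=0, V=0, Z=2, W=1, U=3) weight 1/9072
  (Y=2, X=0, V=0, Z=0, W=0, U=2) weight 1/378
  (Y=3, X=0, V=0, Z=0, W=1, U=2) weight 1/1134
  … 476 more
Group by Y:
  weight(Y=1) = 1/28
  weight(Y=2) = 3/14
  weight(Y=3) = 1/28
  weight(Y=4) = 3/14
Total weight = 1/28 + 3/14 + 1/28 + 3/14 = 1/2
P(Y=1 | obs) = 1/28 / 1/2 = 1/14
P(Y=2 | obs) = 3/14 / 1/2 = 3/7
P(Y=3 | obs) = 1/28 / 1/2 = 1/14
P(Y=4 | obs) = 3/14 / 1/2 = 3/7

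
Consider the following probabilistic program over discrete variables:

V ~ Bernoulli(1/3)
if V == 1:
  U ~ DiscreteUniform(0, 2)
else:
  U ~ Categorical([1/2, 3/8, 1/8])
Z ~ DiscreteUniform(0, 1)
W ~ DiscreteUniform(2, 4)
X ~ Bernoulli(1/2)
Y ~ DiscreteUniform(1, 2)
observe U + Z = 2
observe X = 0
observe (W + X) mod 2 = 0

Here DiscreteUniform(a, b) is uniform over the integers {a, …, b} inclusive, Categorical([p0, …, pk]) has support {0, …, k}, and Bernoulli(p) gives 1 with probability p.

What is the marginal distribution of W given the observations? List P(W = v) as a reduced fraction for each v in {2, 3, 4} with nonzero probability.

Enumerate traces; 16 have nonzero weight after conditioning:
  (V=0, U=1, Z=1, W=2, X=0, Y=1) weight 1/96
  (V=0, U=1, Z=1, W=2, X=0, Y=2) weight 1/96
  (V=0, U=1, Z=1, W=4, X=0, Y=1) weight 1/96
  (V=0, U=1, Z=1, W=4, X=0, Y=2) weight 1/96
  (V=0, U=2, Z=0, W=2, X=0, Y=1) weight 1/288
  (V=0, U=2, Z=0, W=2, X=0, Y=2) weight 1/288
  (V=0, U=2, Z=0, W=4, X=0, Y=1) weight 1/288
  (V=0, U=2, Z=0, W=4, X=0, Y=2) weight 1/288
  … 8 more
Group by W:
  weight(W=2) = 5/108
  weight(W=4) = 5/108
Total weight = 5/108 + 5/108 = 5/54
P(W=2 | obs) = 5/108 / 5/54 = 1/2
P(W=4 | obs) = 5/108 / 5/54 = 1/2

P(W=2) = 1/2, P(W=4) = 1/2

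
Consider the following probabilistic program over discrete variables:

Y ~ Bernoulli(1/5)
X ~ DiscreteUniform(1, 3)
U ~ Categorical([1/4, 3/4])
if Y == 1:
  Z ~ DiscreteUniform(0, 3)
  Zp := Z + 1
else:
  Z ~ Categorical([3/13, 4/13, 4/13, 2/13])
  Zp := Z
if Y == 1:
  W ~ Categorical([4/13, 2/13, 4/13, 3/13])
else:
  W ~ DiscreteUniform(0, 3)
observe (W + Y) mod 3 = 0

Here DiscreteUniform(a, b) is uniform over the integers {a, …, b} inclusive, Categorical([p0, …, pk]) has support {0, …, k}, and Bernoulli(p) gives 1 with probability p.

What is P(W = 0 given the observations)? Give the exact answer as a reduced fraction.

Enumerate traces; 72 have nonzero weight after conditioning:
  (Y=0, X=1, U=0, Z=0, W=0) weight 1/260
  (Y=0, X=1, U=0, Z=0, W=3) weight 1/260
  (Y=0, X=1, U=0, Z=1, W=0) weight 1/195
  (Y=0, X=1, U=0, Z=1, W=3) weight 1/195
  (Y=0, X=1, U=0, Z=2, W=0) weight 1/195
  (Y=0, X=1, U=0, Z=2, W=3) weight 1/195
  (Y=0, X=1, U=0, Z=3, W=0) weight 1/390
  (Y=0, X=1, U=0, Z=3, W=3) weight 1/390
  (Y=1, X=1, U=0, Z=0, W=2) weight 1/780
  … 63 more
Group by W:
  weight(W=0) = 1/5
  weight(W=2) = 4/65
  weight(W=3) = 1/5
Total weight = 1/5 + 4/65 + 1/5 = 6/13
P(W=0 | obs) = 1/5 / 6/13 = 13/30
P(W=2 | obs) = 4/65 / 6/13 = 2/15
P(W=3 | obs) = 1/5 / 6/13 = 13/30

P(W = 0 | obs) = 13/30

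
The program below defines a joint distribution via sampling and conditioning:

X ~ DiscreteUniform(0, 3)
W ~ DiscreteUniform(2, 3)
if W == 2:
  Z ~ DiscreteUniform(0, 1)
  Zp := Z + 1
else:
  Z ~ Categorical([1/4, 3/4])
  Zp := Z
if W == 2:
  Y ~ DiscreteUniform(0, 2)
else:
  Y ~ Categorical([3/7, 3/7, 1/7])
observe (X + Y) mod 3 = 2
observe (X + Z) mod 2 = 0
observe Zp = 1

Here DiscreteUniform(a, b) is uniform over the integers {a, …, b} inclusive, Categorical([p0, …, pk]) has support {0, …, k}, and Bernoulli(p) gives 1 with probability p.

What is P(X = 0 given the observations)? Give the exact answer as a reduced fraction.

P(X = 0 | obs) = 7/32

Enumerate traces; 4 have nonzero weight after conditioning:
  (X=0, W=2, Z=0, Y=2) weight 1/48
  (X=1, W=3, Z=1, Y=1) weight 9/224
  (X=2, W=2, Z=0, Y=0) weight 1/48
  (X=3, W=3, Z=1, Y=2) weight 3/224
Group by X:
  weight(X=0) = 1/48
  weight(X=1) = 9/224
  weight(X=2) = 1/48
  weight(X=3) = 3/224
Total weight = 1/48 + 9/224 + 1/48 + 3/224 = 2/21
P(X=0 | obs) = 1/48 / 2/21 = 7/32
P(X=1 | obs) = 9/224 / 2/21 = 27/64
P(X=2 | obs) = 1/48 / 2/21 = 7/32
P(X=3 | obs) = 3/224 / 2/21 = 9/64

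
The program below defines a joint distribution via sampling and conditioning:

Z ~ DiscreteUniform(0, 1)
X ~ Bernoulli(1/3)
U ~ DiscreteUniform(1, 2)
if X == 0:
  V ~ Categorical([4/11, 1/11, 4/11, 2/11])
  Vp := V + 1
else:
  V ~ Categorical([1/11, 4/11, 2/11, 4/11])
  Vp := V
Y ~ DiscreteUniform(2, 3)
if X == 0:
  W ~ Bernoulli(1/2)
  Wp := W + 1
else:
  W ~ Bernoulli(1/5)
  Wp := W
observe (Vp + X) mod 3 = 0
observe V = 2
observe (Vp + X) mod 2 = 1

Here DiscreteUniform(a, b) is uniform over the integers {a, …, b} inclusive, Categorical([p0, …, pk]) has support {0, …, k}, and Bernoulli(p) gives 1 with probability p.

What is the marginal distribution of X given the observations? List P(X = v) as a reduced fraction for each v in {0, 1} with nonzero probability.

Enumerate traces; 32 have nonzero weight after conditioning:
  (Z=0, X=0, U=1, V=2, Y=2, W=0) weight 1/66
  (Z=0, X=0, U=1, V=2, Y=2, W=1) weight 1/66
  (Z=0, X=0, U=1, V=2, Y=3, W=0) weight 1/66
  (Z=0, X=0, U=1, V=2, Y=3, W=1) weight 1/66
  (Z=0, X=0, U=2, V=2, Y=2, W=0) weight 1/66
  (Z=0, X=0, U=2, V=2, Y=2, W=1) weight 1/66
  (Z=0, X=0, U=2, V=2, Y=3, W=0) weight 1/66
  (Z=0, X=0, U=2, V=2, Y=3, W=1) weight 1/66
  (Z=0, X=1, U=1, V=2, Y=2, W=0) weight 1/165
  … 23 more
Group by X:
  weight(X=0) = 8/33
  weight(X=1) = 2/33
Total weight = 8/33 + 2/33 = 10/33
P(X=0 | obs) = 8/33 / 10/33 = 4/5
P(X=1 | obs) = 2/33 / 10/33 = 1/5

P(X=0) = 4/5, P(X=1) = 1/5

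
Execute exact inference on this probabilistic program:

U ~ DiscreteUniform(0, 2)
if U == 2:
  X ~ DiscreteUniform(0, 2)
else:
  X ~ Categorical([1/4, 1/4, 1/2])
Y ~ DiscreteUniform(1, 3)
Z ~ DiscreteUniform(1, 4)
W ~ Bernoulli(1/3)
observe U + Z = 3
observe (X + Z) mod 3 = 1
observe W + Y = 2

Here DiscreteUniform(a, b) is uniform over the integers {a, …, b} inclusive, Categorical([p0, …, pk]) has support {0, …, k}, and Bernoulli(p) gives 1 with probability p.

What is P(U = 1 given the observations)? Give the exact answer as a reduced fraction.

P(U = 1 | obs) = 6/13

Enumerate traces; 6 have nonzero weight after conditioning:
  (U=0, X=1, Y=1, Z=3, W=1) weight 1/432
  (U=0, X=1, Y=2, Z=3, W=0) weight 1/216
  (U=1, X=2, Y=1, Z=2, W=1) weight 1/216
  (U=1, X=2, Y=2, Z=2, W=0) weight 1/108
  (U=2, X=0, Y=1, Z=1, W=1) weight 1/324
  (U=2, X=0, Y=2, Z=1, W=0) weight 1/162
Group by U:
  weight(U=0) = 1/144
  weight(U=1) = 1/72
  weight(U=2) = 1/108
Total weight = 1/144 + 1/72 + 1/108 = 13/432
P(U=0 | obs) = 1/144 / 13/432 = 3/13
P(U=1 | obs) = 1/72 / 13/432 = 6/13
P(U=2 | obs) = 1/108 / 13/432 = 4/13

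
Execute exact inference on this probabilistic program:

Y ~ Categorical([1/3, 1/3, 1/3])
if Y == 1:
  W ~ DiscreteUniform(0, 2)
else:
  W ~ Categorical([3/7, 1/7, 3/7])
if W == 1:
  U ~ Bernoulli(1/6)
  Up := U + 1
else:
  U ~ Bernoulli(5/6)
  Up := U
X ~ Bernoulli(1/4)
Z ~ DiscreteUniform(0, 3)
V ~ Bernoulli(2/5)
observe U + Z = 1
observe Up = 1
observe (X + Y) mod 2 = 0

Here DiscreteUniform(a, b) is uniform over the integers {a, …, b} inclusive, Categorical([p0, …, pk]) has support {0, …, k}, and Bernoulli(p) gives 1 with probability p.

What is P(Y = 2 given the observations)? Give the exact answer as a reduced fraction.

P(Y = 2 | obs) = 3/7

Enumerate traces; 18 have nonzero weight after conditioning:
  (Y=0, W=0, U=1, X=0, Z=0, V=0) weight 3/224
  (Y=0, W=0, U=1, X=0, Z=0, V=1) weight 1/112
  (Y=0, W=1, U=0, X=0, Z=1, V=0) weight 1/224
  (Y=0, W=1, U=0, X=0, Z=1, V=1) weight 1/336
  (Y=0, W=2, U=1, X=0, Z=0, V=0) weight 3/224
  (Y=0, W=2, U=1, X=0, Z=0, V=1) weight 1/112
  (Y=1, W=0, U=1, X=1, Z=0, V=0) weight 1/288
  (Y=1, W=0, U=1, X=1, Z=0, V=1) weight 1/432
  (Y=2, W=0, U=1, X=0, Z=0, V=0) weight 3/224
  … 9 more
Group by Y:
  weight(Y=0) = 5/96
  weight(Y=1) = 5/288
  weight(Y=2) = 5/96
Total weight = 5/96 + 5/288 + 5/96 = 35/288
P(Y=0 | obs) = 5/96 / 35/288 = 3/7
P(Y=1 | obs) = 5/288 / 35/288 = 1/7
P(Y=2 | obs) = 5/96 / 35/288 = 3/7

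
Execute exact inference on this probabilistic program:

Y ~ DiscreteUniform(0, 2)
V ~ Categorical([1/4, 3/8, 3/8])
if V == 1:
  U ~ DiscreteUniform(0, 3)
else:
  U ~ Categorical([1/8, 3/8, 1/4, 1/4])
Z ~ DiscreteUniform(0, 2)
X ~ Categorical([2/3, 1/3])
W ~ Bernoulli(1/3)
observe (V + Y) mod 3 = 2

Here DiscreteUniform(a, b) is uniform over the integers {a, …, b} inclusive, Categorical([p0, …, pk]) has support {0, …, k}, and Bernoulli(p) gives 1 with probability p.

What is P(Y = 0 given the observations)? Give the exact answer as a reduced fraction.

Enumerate traces; 144 have nonzero weight after conditioning:
  (Y=0, V=2, U=0, Z=0, X=0, W=0) weight 1/432
  (Y=0, V=2, U=0, Z=0, X=0, W=1) weight 1/864
  (Y=0, V=2, U=0, Z=0, X=1, W=0) weight 1/864
  (Y=0, V=2, U=0, Z=0, X=1, W=1) weight 1/1728
  (Y=0, V=2, U=0, Z=1, X=0, W=0) weight 1/432
  (Y=0, V=2, U=0, Z=1, X=0, W=1) weight 1/864
  (Y=0, V=2, U=0, Z=1, X=1, W=0) weight 1/864
  (Y=0, V=2, U=0, Z=1, X=1, W=1) weight 1/1728
  (Y=1, V=1, U=0, Z=0, X=0, W=0) weight 1/216
  (Y=2, V=0, U=0, Z=0, X=0, W=0) weight 1/648
  … 134 more
Group by Y:
  weight(Y=0) = 1/8
  weight(Y=1) = 1/8
  weight(Y=2) = 1/12
Total weight = 1/8 + 1/8 + 1/12 = 1/3
P(Y=0 | obs) = 1/8 / 1/3 = 3/8
P(Y=1 | obs) = 1/8 / 1/3 = 3/8
P(Y=2 | obs) = 1/12 / 1/3 = 1/4

P(Y = 0 | obs) = 3/8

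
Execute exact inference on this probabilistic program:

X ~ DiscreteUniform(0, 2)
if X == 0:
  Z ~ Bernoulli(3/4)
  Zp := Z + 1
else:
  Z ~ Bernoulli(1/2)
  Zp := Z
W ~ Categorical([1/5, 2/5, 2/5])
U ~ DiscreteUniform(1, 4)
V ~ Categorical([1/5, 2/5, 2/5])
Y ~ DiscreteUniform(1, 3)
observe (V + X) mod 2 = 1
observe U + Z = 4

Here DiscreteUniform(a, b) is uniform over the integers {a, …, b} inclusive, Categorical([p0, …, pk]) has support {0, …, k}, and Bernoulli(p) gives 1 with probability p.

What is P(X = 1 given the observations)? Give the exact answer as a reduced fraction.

P(X = 1 | obs) = 3/7

Enumerate traces; 72 have nonzero weight after conditioning:
  (X=0, Z=0, W=0, U=4, V=1, Y=1) weight 1/1800
  (X=0, Z=0, W=0, U=4, V=1, Y=2) weight 1/1800
  (X=0, Z=0, W=0, U=4, V=1, Y=3) weight 1/1800
  (X=0, Z=0, W=1, U=4, V=1, Y=1) weight 1/900
  (X=0, Z=0, W=1, U=4, V=1, Y=2) weight 1/900
  (X=0, Z=0, W=1, U=4, V=1, Y=3) weight 1/900
  (X=0, Z=0, W=2, U=4, V=1, Y=1) weight 1/900
  (X=0, Z=0, W=2, U=4, V=1, Y=2) weight 1/900
  (X=1, Z=0, W=0, U=4, V=0, Y=1) weight 1/1800
  (X=2, Z=0, W=0, U=4, V=1, Y=1) weight 1/900
  … 62 more
Group by X:
  weight(X=0) = 1/30
  weight(X=1) = 1/20
  weight(X=2) = 1/30
Total weight = 1/30 + 1/20 + 1/30 = 7/60
P(X=0 | obs) = 1/30 / 7/60 = 2/7
P(X=1 | obs) = 1/20 / 7/60 = 3/7
P(X=2 | obs) = 1/30 / 7/60 = 2/7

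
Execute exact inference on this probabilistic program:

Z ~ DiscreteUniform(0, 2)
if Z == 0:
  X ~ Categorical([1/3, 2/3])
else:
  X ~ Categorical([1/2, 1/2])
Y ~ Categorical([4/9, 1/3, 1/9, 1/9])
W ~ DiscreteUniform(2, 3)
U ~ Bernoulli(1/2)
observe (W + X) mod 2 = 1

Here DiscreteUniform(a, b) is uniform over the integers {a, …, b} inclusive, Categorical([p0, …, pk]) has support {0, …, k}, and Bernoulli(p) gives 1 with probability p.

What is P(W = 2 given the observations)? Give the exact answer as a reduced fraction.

Enumerate traces; 48 have nonzero weight after conditioning:
  (Z=0, X=0, Y=0, W=3, U=0) weight 1/81
  (Z=0, X=0, Y=0, W=3, U=1) weight 1/81
  (Z=0, X=0, Y=1, W=3, U=0) weight 1/108
  (Z=0, X=0, Y=1, W=3, U=1) weight 1/108
  (Z=0, X=0, Y=2, W=3, U=0) weight 1/324
  (Z=0, X=0, Y=2, W=3, U=1) weight 1/324
  (Z=0, X=0, Y=3, W=3, U=0) weight 1/324
  (Z=0, X=0, Y=3, W=3, U=1) weight 1/324
  (Z=0, X=1, Y=0, W=2, U=0) weight 2/81
  … 39 more
Group by W:
  weight(W=2) = 5/18
  weight(W=3) = 2/9
Total weight = 5/18 + 2/9 = 1/2
P(W=2 | obs) = 5/18 / 1/2 = 5/9
P(W=3 | obs) = 2/9 / 1/2 = 4/9

P(W = 2 | obs) = 5/9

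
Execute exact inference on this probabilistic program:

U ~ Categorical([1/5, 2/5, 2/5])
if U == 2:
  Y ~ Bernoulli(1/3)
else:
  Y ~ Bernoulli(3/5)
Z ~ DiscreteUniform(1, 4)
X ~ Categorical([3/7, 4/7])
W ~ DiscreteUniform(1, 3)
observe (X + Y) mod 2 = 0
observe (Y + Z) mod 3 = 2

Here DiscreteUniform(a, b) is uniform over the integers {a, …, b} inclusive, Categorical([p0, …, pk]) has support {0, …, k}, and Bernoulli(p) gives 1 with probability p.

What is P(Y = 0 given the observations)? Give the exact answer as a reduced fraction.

P(Y = 0 | obs) = 57/205

Enumerate traces; 27 have nonzero weight after conditioning:
  (U=0, Y=0, Z=2, X=0, W=1) weight 1/350
  (U=0, Y=0, Z=2, X=0, W=2) weight 1/350
  (U=0, Y=0, Z=2, X=0, W=3) weight 1/350
  (U=0, Y=1, Z=1, X=1, W=1) weight 1/175
  (U=0, Y=1, Z=1, X=1, W=2) weight 1/175
  (U=0, Y=1, Z=1, X=1, W=3) weight 1/175
  (U=0, Y=1, Z=4, X=1, W=1) weight 1/175
  (U=0, Y=1, Z=4, X=1, W=2) weight 1/175
  … 19 more
Group by Y:
  weight(Y=0) = 19/350
  weight(Y=1) = 74/525
Total weight = 19/350 + 74/525 = 41/210
P(Y=0 | obs) = 19/350 / 41/210 = 57/205
P(Y=1 | obs) = 74/525 / 41/210 = 148/205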